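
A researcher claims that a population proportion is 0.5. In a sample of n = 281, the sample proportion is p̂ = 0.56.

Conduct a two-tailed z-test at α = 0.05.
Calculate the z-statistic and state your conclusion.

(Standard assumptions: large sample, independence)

H₀: p = 0.5, H₁: p ≠ 0.5
Standard error: SE = √(p₀(1-p₀)/n) = √(0.5×0.5/281) = 0.029827
z-statistic: z = (p̂ - p₀)/SE = (0.56 - 0.5)/0.029827 = 2.0116
Critical value: z_0.025 = ±1.960
p-value = 0.0443
Decision: reject H₀ at α = 0.05

Answer: z = 2.0116, reject H₀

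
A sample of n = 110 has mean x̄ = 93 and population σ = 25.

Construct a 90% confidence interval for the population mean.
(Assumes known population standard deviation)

Answer: (89.0788, 96.9212)

Derivation:
Confidence level: 90%, α = 0.1
z_0.05 = 1.645
SE = σ/√n = 25/√110 = 2.3837
Margin of error = 1.645 × 2.3837 = 3.9212
CI: x̄ ± margin = 93 ± 3.9212
CI: (89.0788, 96.9212)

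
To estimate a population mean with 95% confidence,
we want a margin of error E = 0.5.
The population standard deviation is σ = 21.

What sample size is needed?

Answer: n = 6777

Derivation:
z_0.025 = 1.960
n = (z×σ/E)² = (1.960×21/0.5)²
n = 6776.5824
Round up: n = 6777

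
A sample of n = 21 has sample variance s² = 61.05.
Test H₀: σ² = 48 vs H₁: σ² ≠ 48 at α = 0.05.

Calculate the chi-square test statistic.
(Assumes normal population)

df = n - 1 = 20
χ² = (n-1)s²/σ₀² = 20×61.05/48 = 25.4375
Critical values: χ²_{0.975,20} = 9.591, χ²_{0.025,20} = 34.170
Rejection region: χ² < 9.591 or χ² > 34.170
Decision: fail to reject H₀

Answer: χ² = 25.4375, fail to reject H₀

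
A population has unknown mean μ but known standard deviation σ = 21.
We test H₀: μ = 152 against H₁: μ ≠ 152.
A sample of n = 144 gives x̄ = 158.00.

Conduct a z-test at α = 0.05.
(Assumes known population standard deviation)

Standard error: SE = σ/√n = 21/√144 = 1.7500
z-statistic: z = (x̄ - μ₀)/SE = (158.00 - 152)/1.7500 = 3.4286
Critical value: ±1.960
p-value = 0.0006
Decision: reject H₀

Answer: z = 3.4286, reject H₀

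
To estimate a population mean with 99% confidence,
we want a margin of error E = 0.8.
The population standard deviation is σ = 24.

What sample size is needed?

Answer: n = 5973

Derivation:
z_0.005 = 2.576
n = (z×σ/E)² = (2.576×24/0.8)²
n = 5972.1984
Round up: n = 5973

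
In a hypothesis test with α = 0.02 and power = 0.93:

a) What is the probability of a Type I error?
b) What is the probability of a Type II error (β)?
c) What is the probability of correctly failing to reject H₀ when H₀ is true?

Answer: a) 0.02, b) 0.07, c) 0.98

Derivation:
a) Type I error probability = α = 0.02
b) Power = P(reject H₀ | H₁ true) = 1 - β = 0.93, so Type II error probability = β = 1 - Power = 0.07
c) P(fail to reject H₀ | H₀ true) = 1 - α = 0.98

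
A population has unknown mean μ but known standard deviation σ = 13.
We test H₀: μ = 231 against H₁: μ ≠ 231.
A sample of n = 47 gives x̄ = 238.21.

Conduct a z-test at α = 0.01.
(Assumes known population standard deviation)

Standard error: SE = σ/√n = 13/√47 = 1.8962
z-statistic: z = (x̄ - μ₀)/SE = (238.21 - 231)/1.8962 = 3.8023
Critical value: ±2.576
p-value = 0.0001
Decision: reject H₀

Answer: z = 3.8023, reject H₀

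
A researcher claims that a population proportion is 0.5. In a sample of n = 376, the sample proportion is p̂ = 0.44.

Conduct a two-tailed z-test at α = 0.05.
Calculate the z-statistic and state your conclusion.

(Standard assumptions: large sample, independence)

H₀: p = 0.5, H₁: p ≠ 0.5
Standard error: SE = √(p₀(1-p₀)/n) = √(0.5×0.5/376) = 0.025786
z-statistic: z = (p̂ - p₀)/SE = (0.44 - 0.5)/0.025786 = -2.3268
Critical value: z_0.025 = ±1.960
p-value = 0.0200
Decision: reject H₀ at α = 0.05

Answer: z = -2.3268, reject H₀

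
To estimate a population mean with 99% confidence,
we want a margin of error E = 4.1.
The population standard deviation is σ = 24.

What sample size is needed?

Answer: n = 228

Derivation:
z_0.005 = 2.576
n = (z×σ/E)² = (2.576×24/4.1)²
n = 227.3770
Round up: n = 228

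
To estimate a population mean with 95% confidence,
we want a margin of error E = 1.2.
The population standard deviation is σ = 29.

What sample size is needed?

Answer: n = 2244

Derivation:
z_0.025 = 1.960
n = (z×σ/E)² = (1.960×29/1.2)²
n = 2243.6011
Round up: n = 2244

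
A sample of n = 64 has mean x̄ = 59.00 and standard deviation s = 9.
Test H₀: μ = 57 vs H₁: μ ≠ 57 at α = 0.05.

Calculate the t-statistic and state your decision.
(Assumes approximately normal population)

df = n - 1 = 63
SE = s/√n = 9/√64 = 1.1250
t = (x̄ - μ₀)/SE = (59.00 - 57)/1.1250 = 1.7778
Critical value: t_{0.025,63} = ±1.998
p-value ≈ 0.0803
Decision: fail to reject H₀

Answer: t = 1.7778, fail to reject H₀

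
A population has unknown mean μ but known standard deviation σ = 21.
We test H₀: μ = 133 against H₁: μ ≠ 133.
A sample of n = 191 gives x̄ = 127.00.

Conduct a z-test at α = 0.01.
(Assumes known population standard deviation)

Answer: z = -3.9487, reject H₀

Derivation:
Standard error: SE = σ/√n = 21/√191 = 1.5195
z-statistic: z = (x̄ - μ₀)/SE = (127.00 - 133)/1.5195 = -3.9487
Critical value: ±2.576
p-value = 0.0001
Decision: reject H₀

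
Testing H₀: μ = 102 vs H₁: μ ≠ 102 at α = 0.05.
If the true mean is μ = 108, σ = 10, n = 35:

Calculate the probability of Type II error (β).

SE = σ/√n = 10/√35 = 1.6903
Critical values: μ₀ ± z_0.025×SE = 102 ± 1.960×1.6903
Acceptance region: (98.6870, 105.3130)
Under H₁ (μ = 108): z_high = (105.3130 - 108)/1.6903 = -1.5897, z_low = (98.6870 - 108)/1.6903 = -5.5097
β = P(not reject | H₁) = Φ(-1.5897) - Φ(-5.5097) ≈ 0.0560

Answer: β ≈ 0.0560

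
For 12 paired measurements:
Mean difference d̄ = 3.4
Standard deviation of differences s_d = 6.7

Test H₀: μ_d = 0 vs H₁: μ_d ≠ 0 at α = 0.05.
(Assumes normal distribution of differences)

df = n - 1 = 11
SE = s_d/√n = 6.7/√12 = 1.9341
t = d̄/SE = 3.4/1.9341 = 1.7579
Critical value: t_{0.025,11} = ±2.201
p-value ≈ 0.1065
Decision: fail to reject H₀

Answer: t = 1.7579, fail to reject H₀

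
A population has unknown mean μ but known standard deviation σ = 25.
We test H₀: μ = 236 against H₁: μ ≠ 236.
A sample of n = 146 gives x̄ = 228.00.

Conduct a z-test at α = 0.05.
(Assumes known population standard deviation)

Standard error: SE = σ/√n = 25/√146 = 2.0690
z-statistic: z = (x̄ - μ₀)/SE = (228.00 - 236)/2.0690 = -3.8666
Critical value: ±1.960
p-value = 0.0001
Decision: reject H₀

Answer: z = -3.8666, reject H₀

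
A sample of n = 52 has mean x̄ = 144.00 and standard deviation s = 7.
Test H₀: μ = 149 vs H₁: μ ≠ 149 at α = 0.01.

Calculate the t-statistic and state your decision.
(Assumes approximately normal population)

Answer: t = -5.1509, reject H₀

Derivation:
df = n - 1 = 51
SE = s/√n = 7/√52 = 0.9707
t = (x̄ - μ₀)/SE = (144.00 - 149)/0.9707 = -5.1509
Critical value: t_{0.005,51} = ±2.676
p-value < 0.0001
Decision: reject H₀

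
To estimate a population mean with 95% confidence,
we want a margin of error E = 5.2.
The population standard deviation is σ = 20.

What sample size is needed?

Answer: n = 57

Derivation:
z_0.025 = 1.960
n = (z×σ/E)² = (1.960×20/5.2)²
n = 56.8284
Round up: n = 57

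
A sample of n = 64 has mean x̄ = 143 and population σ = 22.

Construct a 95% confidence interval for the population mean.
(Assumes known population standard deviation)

Confidence level: 95%, α = 0.05
z_0.025 = 1.960
SE = σ/√n = 22/√64 = 2.7500
Margin of error = 1.960 × 2.7500 = 5.3900
CI: x̄ ± margin = 143 ± 5.3900
CI: (137.6100, 148.3900)

Answer: (137.6100, 148.3900)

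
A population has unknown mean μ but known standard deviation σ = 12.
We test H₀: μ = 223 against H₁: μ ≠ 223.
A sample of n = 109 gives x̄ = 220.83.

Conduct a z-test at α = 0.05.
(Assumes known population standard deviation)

Answer: z = -1.8879, fail to reject H₀

Derivation:
Standard error: SE = σ/√n = 12/√109 = 1.1494
z-statistic: z = (x̄ - μ₀)/SE = (220.83 - 223)/1.1494 = -1.8879
Critical value: ±1.960
p-value = 0.0590
Decision: fail to reject H₀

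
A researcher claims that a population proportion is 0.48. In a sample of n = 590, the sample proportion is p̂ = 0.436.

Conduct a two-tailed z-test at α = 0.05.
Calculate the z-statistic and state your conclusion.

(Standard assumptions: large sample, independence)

Answer: z = -2.1392, reject H₀

Derivation:
H₀: p = 0.48, H₁: p ≠ 0.48
Standard error: SE = √(p₀(1-p₀)/n) = √(0.48×0.52/590) = 0.020568
z-statistic: z = (p̂ - p₀)/SE = (0.436 - 0.48)/0.020568 = -2.1392
Critical value: z_0.025 = ±1.960
p-value = 0.0324
Decision: reject H₀ at α = 0.05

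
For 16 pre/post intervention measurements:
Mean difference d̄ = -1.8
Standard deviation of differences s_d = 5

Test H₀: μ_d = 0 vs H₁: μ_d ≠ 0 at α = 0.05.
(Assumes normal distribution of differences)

df = n - 1 = 15
SE = s_d/√n = 5/√16 = 1.2500
t = d̄/SE = -1.8/1.2500 = -1.4400
Critical value: t_{0.025,15} = ±2.131
p-value ≈ 0.1704
Decision: fail to reject H₀

Answer: t = -1.4400, fail to reject H₀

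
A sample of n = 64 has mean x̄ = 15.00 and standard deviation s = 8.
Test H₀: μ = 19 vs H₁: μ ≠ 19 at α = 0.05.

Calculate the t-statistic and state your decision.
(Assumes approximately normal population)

df = n - 1 = 63
SE = s/√n = 8/√64 = 1.0000
t = (x̄ - μ₀)/SE = (15.00 - 19)/1.0000 = -4.0000
Critical value: t_{0.025,63} = ±1.998
p-value ≈ 0.0002
Decision: reject H₀

Answer: t = -4.0000, reject H₀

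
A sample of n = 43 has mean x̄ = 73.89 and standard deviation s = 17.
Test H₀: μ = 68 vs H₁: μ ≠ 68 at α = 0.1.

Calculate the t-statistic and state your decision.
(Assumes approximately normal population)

Answer: t = 2.2719, reject H₀

Derivation:
df = n - 1 = 42
SE = s/√n = 17/√43 = 2.5925
t = (x̄ - μ₀)/SE = (73.89 - 68)/2.5925 = 2.2719
Critical value: t_{0.05,42} = ±1.682
p-value ≈ 0.0283
Decision: reject H₀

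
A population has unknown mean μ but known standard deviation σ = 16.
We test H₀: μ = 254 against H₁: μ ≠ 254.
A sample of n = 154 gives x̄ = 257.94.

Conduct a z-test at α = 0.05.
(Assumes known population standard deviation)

Standard error: SE = σ/√n = 16/√154 = 1.2893
z-statistic: z = (x̄ - μ₀)/SE = (257.94 - 254)/1.2893 = 3.0559
Critical value: ±1.960
p-value = 0.0022
Decision: reject H₀

Answer: z = 3.0559, reject H₀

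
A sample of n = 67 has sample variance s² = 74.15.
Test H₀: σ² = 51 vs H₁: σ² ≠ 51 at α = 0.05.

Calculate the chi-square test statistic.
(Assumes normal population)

df = n - 1 = 66
χ² = (n-1)s²/σ₀² = 66×74.15/51 = 95.9588
Critical values: χ²_{0.975,66} = 45.431, χ²_{0.025,66} = 90.349
Rejection region: χ² < 45.431 or χ² > 90.349
Decision: reject H₀

Answer: χ² = 95.9588, reject H₀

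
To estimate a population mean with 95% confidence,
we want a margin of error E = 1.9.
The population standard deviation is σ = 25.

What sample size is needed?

z_0.025 = 1.960
n = (z×σ/E)² = (1.960×25/1.9)²
n = 665.0970
Round up: n = 666

Answer: n = 666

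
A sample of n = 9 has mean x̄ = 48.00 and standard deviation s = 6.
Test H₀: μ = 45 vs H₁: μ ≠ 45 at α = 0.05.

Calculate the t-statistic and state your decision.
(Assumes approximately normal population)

Answer: t = 1.5000, fail to reject H₀

Derivation:
df = n - 1 = 8
SE = s/√n = 6/√9 = 2.0000
t = (x̄ - μ₀)/SE = (48.00 - 45)/2.0000 = 1.5000
Critical value: t_{0.025,8} = ±2.306
p-value ≈ 0.1720
Decision: fail to reject H₀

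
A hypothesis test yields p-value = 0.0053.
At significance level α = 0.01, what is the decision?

Answer: reject H₀

Derivation:
Compare p-value to α:
0.0053 < 0.01
Decision: reject H₀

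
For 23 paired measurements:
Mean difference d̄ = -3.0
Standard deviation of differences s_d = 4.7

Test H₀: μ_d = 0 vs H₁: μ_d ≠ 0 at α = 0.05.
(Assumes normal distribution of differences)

df = n - 1 = 22
SE = s_d/√n = 4.7/√23 = 0.9800
t = d̄/SE = -3.0/0.9800 = -3.0612
Critical value: t_{0.025,22} = ±2.074
p-value ≈ 0.0057
Decision: reject H₀

Answer: t = -3.0612, reject H₀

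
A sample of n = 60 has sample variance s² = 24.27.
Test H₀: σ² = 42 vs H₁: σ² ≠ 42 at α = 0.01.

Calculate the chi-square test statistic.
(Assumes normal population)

Answer: χ² = 34.0936, reject H₀

Derivation:
df = n - 1 = 59
χ² = (n-1)s²/σ₀² = 59×24.27/42 = 34.0936
Critical values: χ²_{0.995,59} = 34.770, χ²_{0.005,59} = 90.715
Rejection region: χ² < 34.770 or χ² > 90.715
Decision: reject H₀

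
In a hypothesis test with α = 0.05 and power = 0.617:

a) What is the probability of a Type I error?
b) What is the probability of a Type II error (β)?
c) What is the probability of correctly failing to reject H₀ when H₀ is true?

a) Type I error probability = α = 0.05
b) Power = P(reject H₀ | H₁ true) = 1 - β = 0.617, so Type II error probability = β = 1 - Power = 0.383
c) P(fail to reject H₀ | H₀ true) = 1 - α = 0.95

Answer: a) 0.05, b) 0.383, c) 0.95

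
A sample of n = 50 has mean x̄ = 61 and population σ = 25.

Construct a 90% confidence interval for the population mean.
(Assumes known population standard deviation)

Confidence level: 90%, α = 0.1
z_0.05 = 1.645
SE = σ/√n = 25/√50 = 3.5355
Margin of error = 1.645 × 3.5355 = 5.8159
CI: x̄ ± margin = 61 ± 5.8159
CI: (55.1841, 66.8159)

Answer: (55.1841, 66.8159)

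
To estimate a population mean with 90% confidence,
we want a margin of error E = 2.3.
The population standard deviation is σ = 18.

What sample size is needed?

z_0.05 = 1.645
n = (z×σ/E)² = (1.645×18/2.3)²
n = 165.7376
Round up: n = 166

Answer: n = 166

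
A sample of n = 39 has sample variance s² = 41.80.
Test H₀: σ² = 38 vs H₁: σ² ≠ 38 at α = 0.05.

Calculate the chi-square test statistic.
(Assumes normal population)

Answer: χ² = 41.8000, fail to reject H₀

Derivation:
df = n - 1 = 38
χ² = (n-1)s²/σ₀² = 38×41.80/38 = 41.8000
Critical values: χ²_{0.975,38} = 22.878, χ²_{0.025,38} = 56.896
Rejection region: χ² < 22.878 or χ² > 56.896
Decision: fail to reject H₀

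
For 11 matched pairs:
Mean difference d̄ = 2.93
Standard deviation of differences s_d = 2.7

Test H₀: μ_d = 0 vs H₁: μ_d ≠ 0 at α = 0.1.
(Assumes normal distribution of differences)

df = n - 1 = 10
SE = s_d/√n = 2.7/√11 = 0.8141
t = d̄/SE = 2.93/0.8141 = 3.5991
Critical value: t_{0.05,10} = ±1.812
p-value ≈ 0.0049
Decision: reject H₀

Answer: t = 3.5991, reject H₀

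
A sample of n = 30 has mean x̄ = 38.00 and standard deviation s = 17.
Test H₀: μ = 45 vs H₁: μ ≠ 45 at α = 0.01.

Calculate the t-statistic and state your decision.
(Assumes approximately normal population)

df = n - 1 = 29
SE = s/√n = 17/√30 = 3.1038
t = (x̄ - μ₀)/SE = (38.00 - 45)/3.1038 = -2.2553
Critical value: t_{0.005,29} = ±2.756
p-value ≈ 0.0318
Decision: fail to reject H₀

Answer: t = -2.2553, fail to reject H₀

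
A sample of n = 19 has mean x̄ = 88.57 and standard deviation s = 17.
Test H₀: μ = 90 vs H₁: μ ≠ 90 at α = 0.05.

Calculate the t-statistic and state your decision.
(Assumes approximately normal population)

df = n - 1 = 18
SE = s/√n = 17/√19 = 3.9001
t = (x̄ - μ₀)/SE = (88.57 - 90)/3.9001 = -0.3667
Critical value: t_{0.025,18} = ±2.101
p-value ≈ 0.7181
Decision: fail to reject H₀

Answer: t = -0.3667, fail to reject H₀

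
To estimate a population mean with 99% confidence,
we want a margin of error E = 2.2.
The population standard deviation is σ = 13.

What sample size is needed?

z_0.005 = 2.576
n = (z×σ/E)² = (2.576×13/2.2)²
n = 231.7037
Round up: n = 232

Answer: n = 232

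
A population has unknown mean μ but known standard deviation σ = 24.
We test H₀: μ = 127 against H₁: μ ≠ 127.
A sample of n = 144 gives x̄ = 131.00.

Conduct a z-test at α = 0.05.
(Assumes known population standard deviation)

Answer: z = 2.0000, reject H₀

Derivation:
Standard error: SE = σ/√n = 24/√144 = 2.0000
z-statistic: z = (x̄ - μ₀)/SE = (131.00 - 127)/2.0000 = 2.0000
Critical value: ±1.960
p-value = 0.0455
Decision: reject H₀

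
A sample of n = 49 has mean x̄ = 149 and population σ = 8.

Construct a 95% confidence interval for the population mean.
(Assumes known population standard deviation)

Answer: (146.7599, 151.2401)

Derivation:
Confidence level: 95%, α = 0.05
z_0.025 = 1.960
SE = σ/√n = 8/√49 = 1.1429
Margin of error = 1.960 × 1.1429 = 2.2401
CI: x̄ ± margin = 149 ± 2.2401
CI: (146.7599, 151.2401)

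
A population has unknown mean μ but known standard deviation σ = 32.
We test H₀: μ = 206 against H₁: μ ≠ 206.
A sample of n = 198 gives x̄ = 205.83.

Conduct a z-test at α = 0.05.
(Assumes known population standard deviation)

Answer: z = -0.0748, fail to reject H₀

Derivation:
Standard error: SE = σ/√n = 32/√198 = 2.2741
z-statistic: z = (x̄ - μ₀)/SE = (205.83 - 206)/2.2741 = -0.0748
Critical value: ±1.960
p-value = 0.9404
Decision: fail to reject H₀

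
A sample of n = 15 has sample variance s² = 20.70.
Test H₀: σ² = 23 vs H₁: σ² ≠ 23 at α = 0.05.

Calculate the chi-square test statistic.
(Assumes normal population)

df = n - 1 = 14
χ² = (n-1)s²/σ₀² = 14×20.70/23 = 12.6000
Critical values: χ²_{0.975,14} = 5.629, χ²_{0.025,14} = 26.119
Rejection region: χ² < 5.629 or χ² > 26.119
Decision: fail to reject H₀

Answer: χ² = 12.6000, fail to reject H₀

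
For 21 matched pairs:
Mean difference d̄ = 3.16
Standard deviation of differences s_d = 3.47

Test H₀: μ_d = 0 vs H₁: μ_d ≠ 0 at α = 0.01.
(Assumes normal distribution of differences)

Answer: t = 4.1733, reject H₀

Derivation:
df = n - 1 = 20
SE = s_d/√n = 3.47/√21 = 0.7572
t = d̄/SE = 3.16/0.7572 = 4.1733
Critical value: t_{0.005,20} = ±2.845
p-value ≈ 0.0005
Decision: reject H₀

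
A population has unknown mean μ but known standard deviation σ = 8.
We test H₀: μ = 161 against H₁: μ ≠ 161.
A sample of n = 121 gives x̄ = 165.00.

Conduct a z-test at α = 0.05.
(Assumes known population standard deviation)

Answer: z = 5.4998, reject H₀

Derivation:
Standard error: SE = σ/√n = 8/√121 = 0.7273
z-statistic: z = (x̄ - μ₀)/SE = (165.00 - 161)/0.7273 = 5.4998
Critical value: ±1.960
p-value < 0.0001
Decision: reject H₀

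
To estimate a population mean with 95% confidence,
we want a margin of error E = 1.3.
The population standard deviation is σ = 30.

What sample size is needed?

z_0.025 = 1.960
n = (z×σ/E)² = (1.960×30/1.3)²
n = 2045.8225
Round up: n = 2046

Answer: n = 2046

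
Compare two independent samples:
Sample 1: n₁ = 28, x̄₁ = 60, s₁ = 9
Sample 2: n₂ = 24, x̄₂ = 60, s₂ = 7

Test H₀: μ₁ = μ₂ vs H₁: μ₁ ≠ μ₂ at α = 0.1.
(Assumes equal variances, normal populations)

Answer: t = 0.0000, fail to reject H₀

Derivation:
Pooled variance: s²_p = [27×9² + 23×7²]/(50) = 66.2800
s_p = 8.1413
SE = s_p×√(1/n₁ + 1/n₂) = 8.1413×√(1/28 + 1/24) = 2.2647
t = (x̄₁ - x̄₂)/SE = (60 - 60)/2.2647 = 0.0000
df = 50, t-critical = ±1.676
Decision: fail to reject H₀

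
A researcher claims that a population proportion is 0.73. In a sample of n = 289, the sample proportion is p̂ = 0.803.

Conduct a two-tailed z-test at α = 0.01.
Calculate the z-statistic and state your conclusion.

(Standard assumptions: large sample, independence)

Answer: z = 2.7953, reject H₀

Derivation:
H₀: p = 0.73, H₁: p ≠ 0.73
Standard error: SE = √(p₀(1-p₀)/n) = √(0.73×0.27/289) = 0.026115
z-statistic: z = (p̂ - p₀)/SE = (0.803 - 0.73)/0.026115 = 2.7953
Critical value: z_0.005 = ±2.576
p-value = 0.0052
Decision: reject H₀ at α = 0.01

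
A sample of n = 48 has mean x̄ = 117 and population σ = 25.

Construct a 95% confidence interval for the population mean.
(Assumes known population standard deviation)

Answer: (109.9275, 124.0725)

Derivation:
Confidence level: 95%, α = 0.05
z_0.025 = 1.960
SE = σ/√n = 25/√48 = 3.6084
Margin of error = 1.960 × 3.6084 = 7.0725
CI: x̄ ± margin = 117 ± 7.0725
CI: (109.9275, 124.0725)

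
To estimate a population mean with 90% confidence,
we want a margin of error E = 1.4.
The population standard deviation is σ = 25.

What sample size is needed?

z_0.05 = 1.645
n = (z×σ/E)² = (1.645×25/1.4)²
n = 862.8906
Round up: n = 863

Answer: n = 863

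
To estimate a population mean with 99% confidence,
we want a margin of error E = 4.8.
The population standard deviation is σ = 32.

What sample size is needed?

z_0.005 = 2.576
n = (z×σ/E)² = (2.576×32/4.8)²
n = 294.9234
Round up: n = 295

Answer: n = 295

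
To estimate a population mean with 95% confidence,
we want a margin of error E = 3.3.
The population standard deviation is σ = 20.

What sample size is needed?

z_0.025 = 1.960
n = (z×σ/E)² = (1.960×20/3.3)²
n = 141.1056
Round up: n = 142

Answer: n = 142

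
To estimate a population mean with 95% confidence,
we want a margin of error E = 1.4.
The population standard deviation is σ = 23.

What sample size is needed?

Answer: n = 1037

Derivation:
z_0.025 = 1.960
n = (z×σ/E)² = (1.960×23/1.4)²
n = 1036.8400
Round up: n = 1037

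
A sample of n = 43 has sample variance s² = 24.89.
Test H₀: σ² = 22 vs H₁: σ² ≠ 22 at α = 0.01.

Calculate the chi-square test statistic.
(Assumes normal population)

df = n - 1 = 42
χ² = (n-1)s²/σ₀² = 42×24.89/22 = 47.5173
Critical values: χ²_{0.995,42} = 22.138, χ²_{0.005,42} = 69.336
Rejection region: χ² < 22.138 or χ² > 69.336
Decision: fail to reject H₀

Answer: χ² = 47.5173, fail to reject H₀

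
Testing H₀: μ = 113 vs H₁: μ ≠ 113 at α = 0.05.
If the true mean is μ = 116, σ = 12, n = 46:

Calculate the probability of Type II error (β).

SE = σ/√n = 12/√46 = 1.7693
Critical values: μ₀ ± z_0.025×SE = 113 ± 1.960×1.7693
Acceptance region: (109.5322, 116.4678)
Under H₁ (μ = 116): z_high = (116.4678 - 116)/1.7693 = 0.2644, z_low = (109.5322 - 116)/1.7693 = -3.6556
β = P(not reject | H₁) = Φ(0.2644) - Φ(-3.6556) ≈ 0.6041

Answer: β ≈ 0.6041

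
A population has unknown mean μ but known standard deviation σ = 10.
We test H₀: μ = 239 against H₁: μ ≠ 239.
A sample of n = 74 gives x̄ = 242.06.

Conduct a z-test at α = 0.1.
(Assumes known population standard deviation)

Answer: z = 2.6323, reject H₀

Derivation:
Standard error: SE = σ/√n = 10/√74 = 1.1625
z-statistic: z = (x̄ - μ₀)/SE = (242.06 - 239)/1.1625 = 2.6323
Critical value: ±1.645
p-value = 0.0085
Decision: reject H₀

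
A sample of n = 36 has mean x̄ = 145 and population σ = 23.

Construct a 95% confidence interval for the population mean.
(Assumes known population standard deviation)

Confidence level: 95%, α = 0.05
z_0.025 = 1.960
SE = σ/√n = 23/√36 = 3.8333
Margin of error = 1.960 × 3.8333 = 7.5133
CI: x̄ ± margin = 145 ± 7.5133
CI: (137.4867, 152.5133)

Answer: (137.4867, 152.5133)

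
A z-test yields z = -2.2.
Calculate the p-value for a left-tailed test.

For z = -2.2:
p = P(Z < -2.2) = Φ(-2.2) = 0.0139

Answer: p-value ≈ 0.0139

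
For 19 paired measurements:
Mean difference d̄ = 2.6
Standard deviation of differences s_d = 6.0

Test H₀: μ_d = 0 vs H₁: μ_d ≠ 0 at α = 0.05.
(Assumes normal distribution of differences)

Answer: t = 1.8888, fail to reject H₀

Derivation:
df = n - 1 = 18
SE = s_d/√n = 6.0/√19 = 1.3765
t = d̄/SE = 2.6/1.3765 = 1.8888
Critical value: t_{0.025,18} = ±2.101
p-value ≈ 0.0751
Decision: fail to reject H₀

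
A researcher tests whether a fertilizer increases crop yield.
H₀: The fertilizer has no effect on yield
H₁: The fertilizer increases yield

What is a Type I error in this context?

Answer: Concluding the fertilizer works when it doesn't

Derivation:
Type I error: rejecting H₀ when it is actually true (false positive).
Type II error: failing to reject H₀ when H₁ is actually true (false negative).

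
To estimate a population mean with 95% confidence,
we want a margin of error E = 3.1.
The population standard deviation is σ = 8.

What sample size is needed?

z_0.025 = 1.960
n = (z×σ/E)² = (1.960×8/3.1)²
n = 25.5840
Round up: n = 26

Answer: n = 26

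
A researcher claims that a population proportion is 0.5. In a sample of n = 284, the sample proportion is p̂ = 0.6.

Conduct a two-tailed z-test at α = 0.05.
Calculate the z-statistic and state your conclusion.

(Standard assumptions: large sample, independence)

Answer: z = 3.3704, reject H₀

Derivation:
H₀: p = 0.5, H₁: p ≠ 0.5
Standard error: SE = √(p₀(1-p₀)/n) = √(0.5×0.5/284) = 0.029670
z-statistic: z = (p̂ - p₀)/SE = (0.6 - 0.5)/0.029670 = 3.3704
Critical value: z_0.025 = ±1.960
p-value = 0.0008
Decision: reject H₀ at α = 0.05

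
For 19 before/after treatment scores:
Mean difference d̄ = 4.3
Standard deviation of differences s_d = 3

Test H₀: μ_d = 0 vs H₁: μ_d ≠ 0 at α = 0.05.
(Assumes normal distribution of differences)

Answer: t = 6.2482, reject H₀

Derivation:
df = n - 1 = 18
SE = s_d/√n = 3/√19 = 0.6882
t = d̄/SE = 4.3/0.6882 = 6.2482
Critical value: t_{0.025,18} = ±2.101
p-value < 0.0001
Decision: reject H₀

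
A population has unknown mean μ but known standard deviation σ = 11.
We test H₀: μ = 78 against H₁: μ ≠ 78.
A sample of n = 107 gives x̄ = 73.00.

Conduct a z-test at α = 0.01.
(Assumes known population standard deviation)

Standard error: SE = σ/√n = 11/√107 = 1.0634
z-statistic: z = (x̄ - μ₀)/SE = (73.00 - 78)/1.0634 = -4.7019
Critical value: ±2.576
p-value < 0.0001
Decision: reject H₀

Answer: z = -4.7019, reject H₀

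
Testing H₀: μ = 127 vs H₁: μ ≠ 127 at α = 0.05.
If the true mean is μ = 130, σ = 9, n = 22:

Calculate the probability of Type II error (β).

Answer: β ≈ 0.6539

Derivation:
SE = σ/√n = 9/√22 = 1.9188
Critical values: μ₀ ± z_0.025×SE = 127 ± 1.960×1.9188
Acceptance region: (123.2392, 130.7608)
Under H₁ (μ = 130): z_high = (130.7608 - 130)/1.9188 = 0.3965, z_low = (123.2392 - 130)/1.9188 = -3.5235
β = P(not reject | H₁) = Φ(0.3965) - Φ(-3.5235) ≈ 0.6539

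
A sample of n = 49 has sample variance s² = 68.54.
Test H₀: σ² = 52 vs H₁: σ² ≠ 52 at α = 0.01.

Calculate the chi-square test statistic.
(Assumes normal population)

df = n - 1 = 48
χ² = (n-1)s²/σ₀² = 48×68.54/52 = 63.2677
Critical values: χ²_{0.995,48} = 26.511, χ²_{0.005,48} = 76.969
Rejection region: χ² < 26.511 or χ² > 76.969
Decision: fail to reject H₀

Answer: χ² = 63.2677, fail to reject H₀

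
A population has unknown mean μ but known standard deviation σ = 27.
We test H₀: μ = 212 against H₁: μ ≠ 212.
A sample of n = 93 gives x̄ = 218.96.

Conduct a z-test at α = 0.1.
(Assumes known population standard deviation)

Answer: z = 2.4859, reject H₀

Derivation:
Standard error: SE = σ/√n = 27/√93 = 2.7998
z-statistic: z = (x̄ - μ₀)/SE = (218.96 - 212)/2.7998 = 2.4859
Critical value: ±1.645
p-value = 0.0129
Decision: reject H₀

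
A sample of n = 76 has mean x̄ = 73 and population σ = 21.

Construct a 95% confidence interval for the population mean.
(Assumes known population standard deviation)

Answer: (68.2786, 77.7214)

Derivation:
Confidence level: 95%, α = 0.05
z_0.025 = 1.960
SE = σ/√n = 21/√76 = 2.4089
Margin of error = 1.960 × 2.4089 = 4.7214
CI: x̄ ± margin = 73 ± 4.7214
CI: (68.2786, 77.7214)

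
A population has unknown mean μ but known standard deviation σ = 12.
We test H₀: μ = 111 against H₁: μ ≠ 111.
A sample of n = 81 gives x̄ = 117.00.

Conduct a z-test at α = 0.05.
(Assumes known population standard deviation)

Standard error: SE = σ/√n = 12/√81 = 1.3333
z-statistic: z = (x̄ - μ₀)/SE = (117.00 - 111)/1.3333 = 4.5001
Critical value: ±1.960
p-value < 0.0001
Decision: reject H₀

Answer: z = 4.5001, reject H₀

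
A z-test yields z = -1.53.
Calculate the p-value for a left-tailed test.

Answer: p-value ≈ 0.0630

Derivation:
For z = -1.53:
p = P(Z < -1.53) = Φ(-1.53) = 0.0630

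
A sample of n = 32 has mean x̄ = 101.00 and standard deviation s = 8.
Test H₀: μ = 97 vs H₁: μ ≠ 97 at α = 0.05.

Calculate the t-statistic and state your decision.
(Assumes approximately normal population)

df = n - 1 = 31
SE = s/√n = 8/√32 = 1.4142
t = (x̄ - μ₀)/SE = (101.00 - 97)/1.4142 = 2.8285
Critical value: t_{0.025,31} = ±2.040
p-value ≈ 0.0081
Decision: reject H₀

Answer: t = 2.8285, reject H₀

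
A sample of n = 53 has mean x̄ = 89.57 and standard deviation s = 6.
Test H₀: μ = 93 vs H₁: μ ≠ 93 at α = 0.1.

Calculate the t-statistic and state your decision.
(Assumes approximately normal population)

df = n - 1 = 52
SE = s/√n = 6/√53 = 0.8242
t = (x̄ - μ₀)/SE = (89.57 - 93)/0.8242 = -4.1616
Critical value: t_{0.05,52} = ±1.675
p-value ≈ 0.0001
Decision: reject H₀

Answer: t = -4.1616, reject H₀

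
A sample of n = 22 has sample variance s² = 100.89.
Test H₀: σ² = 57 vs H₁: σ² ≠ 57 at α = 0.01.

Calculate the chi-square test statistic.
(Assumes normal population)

Answer: χ² = 37.1700, fail to reject H₀

Derivation:
df = n - 1 = 21
χ² = (n-1)s²/σ₀² = 21×100.89/57 = 37.1700
Critical values: χ²_{0.995,21} = 8.034, χ²_{0.005,21} = 41.401
Rejection region: χ² < 8.034 or χ² > 41.401
Decision: fail to reject H₀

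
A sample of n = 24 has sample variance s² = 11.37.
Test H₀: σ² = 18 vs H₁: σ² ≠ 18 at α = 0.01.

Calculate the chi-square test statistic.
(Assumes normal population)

Answer: χ² = 14.5283, fail to reject H₀

Derivation:
df = n - 1 = 23
χ² = (n-1)s²/σ₀² = 23×11.37/18 = 14.5283
Critical values: χ²_{0.995,23} = 9.260, χ²_{0.005,23} = 44.181
Rejection region: χ² < 9.260 or χ² > 44.181
Decision: fail to reject H₀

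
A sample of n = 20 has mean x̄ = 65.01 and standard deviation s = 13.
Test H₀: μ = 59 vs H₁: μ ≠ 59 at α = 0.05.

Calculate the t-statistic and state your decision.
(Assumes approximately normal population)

Answer: t = 2.0675, fail to reject H₀

Derivation:
df = n - 1 = 19
SE = s/√n = 13/√20 = 2.9069
t = (x̄ - μ₀)/SE = (65.01 - 59)/2.9069 = 2.0675
Critical value: t_{0.025,19} = ±2.093
p-value ≈ 0.0526
Decision: fail to reject H₀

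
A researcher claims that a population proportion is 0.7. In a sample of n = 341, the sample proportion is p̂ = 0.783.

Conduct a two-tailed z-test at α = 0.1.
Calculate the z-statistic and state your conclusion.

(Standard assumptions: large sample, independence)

H₀: p = 0.7, H₁: p ≠ 0.7
Standard error: SE = √(p₀(1-p₀)/n) = √(0.7×0.3/341) = 0.024816
z-statistic: z = (p̂ - p₀)/SE = (0.783 - 0.7)/0.024816 = 3.3446
Critical value: z_0.05 = ±1.645
p-value = 0.0008
Decision: reject H₀ at α = 0.1

Answer: z = 3.3446, reject H₀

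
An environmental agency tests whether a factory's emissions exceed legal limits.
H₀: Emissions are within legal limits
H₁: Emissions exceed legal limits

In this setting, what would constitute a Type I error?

Type I error (α): Rejecting H₀ when H₀ is true
Type II error (β): Failing to reject H₀ when H₁ is true

Answer: Citing a compliant factory for excess emissions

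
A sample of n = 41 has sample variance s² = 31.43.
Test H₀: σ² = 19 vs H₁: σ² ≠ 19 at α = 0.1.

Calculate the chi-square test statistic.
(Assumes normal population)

df = n - 1 = 40
χ² = (n-1)s²/σ₀² = 40×31.43/19 = 66.1684
Critical values: χ²_{0.95,40} = 26.509, χ²_{0.05,40} = 55.758
Rejection region: χ² < 26.509 or χ² > 55.758
Decision: reject H₀

Answer: χ² = 66.1684, reject H₀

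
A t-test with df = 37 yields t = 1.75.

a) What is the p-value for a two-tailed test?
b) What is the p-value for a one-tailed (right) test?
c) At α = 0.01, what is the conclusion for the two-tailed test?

Using t-distribution with df = 37:
a) Two-tailed: p = 2×P(T > 1.75) = 0.0884
b) One-tailed: p = P(T > 1.75) = 0.0442
c) 0.0884 ≥ 0.01, fail to reject H₀

Answer: a) 0.0884, b) 0.0442, c) fail to reject H₀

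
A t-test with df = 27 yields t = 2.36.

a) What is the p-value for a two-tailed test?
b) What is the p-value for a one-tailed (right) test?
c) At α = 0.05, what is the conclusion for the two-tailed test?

Using t-distribution with df = 27:
a) Two-tailed: p = 2×P(T > 2.36) = 0.0258
b) One-tailed: p = P(T > 2.36) = 0.0129
c) 0.0258 < 0.05, reject H₀

Answer: a) 0.0258, b) 0.0129, c) reject H₀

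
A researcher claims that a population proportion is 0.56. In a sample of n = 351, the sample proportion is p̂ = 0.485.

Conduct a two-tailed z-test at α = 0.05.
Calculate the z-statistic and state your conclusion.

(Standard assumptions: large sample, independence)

H₀: p = 0.56, H₁: p ≠ 0.56
Standard error: SE = √(p₀(1-p₀)/n) = √(0.56×0.44/351) = 0.026495
z-statistic: z = (p̂ - p₀)/SE = (0.485 - 0.56)/0.026495 = -2.8307
Critical value: z_0.025 = ±1.960
p-value = 0.0046
Decision: reject H₀ at α = 0.05

Answer: z = -2.8307, reject H₀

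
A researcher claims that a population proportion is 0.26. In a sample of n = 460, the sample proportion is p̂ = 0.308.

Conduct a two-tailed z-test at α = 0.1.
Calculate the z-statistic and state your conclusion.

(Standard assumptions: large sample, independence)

Answer: z = 2.3471, reject H₀

Derivation:
H₀: p = 0.26, H₁: p ≠ 0.26
Standard error: SE = √(p₀(1-p₀)/n) = √(0.26×0.74/460) = 0.020451
z-statistic: z = (p̂ - p₀)/SE = (0.308 - 0.26)/0.020451 = 2.3471
Critical value: z_0.05 = ±1.645
p-value = 0.0189
Decision: reject H₀ at α = 0.1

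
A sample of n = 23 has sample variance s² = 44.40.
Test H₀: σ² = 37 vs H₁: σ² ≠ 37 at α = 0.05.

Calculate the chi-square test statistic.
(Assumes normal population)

df = n - 1 = 22
χ² = (n-1)s²/σ₀² = 22×44.40/37 = 26.4000
Critical values: χ²_{0.975,22} = 10.982, χ²_{0.025,22} = 36.781
Rejection region: χ² < 10.982 or χ² > 36.781
Decision: fail to reject H₀

Answer: χ² = 26.4000, fail to reject H₀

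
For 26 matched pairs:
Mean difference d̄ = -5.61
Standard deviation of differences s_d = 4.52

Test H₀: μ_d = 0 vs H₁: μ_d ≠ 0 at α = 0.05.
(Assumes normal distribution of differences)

df = n - 1 = 25
SE = s_d/√n = 4.52/√26 = 0.8864
t = d̄/SE = -5.61/0.8864 = -6.3290
Critical value: t_{0.025,25} = ±2.060
p-value < 0.0001
Decision: reject H₀

Answer: t = -6.3290, reject H₀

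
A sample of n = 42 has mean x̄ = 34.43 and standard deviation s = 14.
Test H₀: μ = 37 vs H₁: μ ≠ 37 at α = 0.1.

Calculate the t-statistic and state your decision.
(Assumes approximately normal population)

df = n - 1 = 41
SE = s/√n = 14/√42 = 2.1602
t = (x̄ - μ₀)/SE = (34.43 - 37)/2.1602 = -1.1897
Critical value: t_{0.05,41} = ±1.683
p-value ≈ 0.2410
Decision: fail to reject H₀

Answer: t = -1.1897, fail to reject H₀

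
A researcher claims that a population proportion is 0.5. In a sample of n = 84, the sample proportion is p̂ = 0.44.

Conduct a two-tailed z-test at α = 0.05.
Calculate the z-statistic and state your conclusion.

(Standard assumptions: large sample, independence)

H₀: p = 0.5, H₁: p ≠ 0.5
Standard error: SE = √(p₀(1-p₀)/n) = √(0.5×0.5/84) = 0.054554
z-statistic: z = (p̂ - p₀)/SE = (0.44 - 0.5)/0.054554 = -1.0998
Critical value: z_0.025 = ±1.960
p-value = 0.2714
Decision: fail to reject H₀ at α = 0.05

Answer: z = -1.0998, fail to reject H₀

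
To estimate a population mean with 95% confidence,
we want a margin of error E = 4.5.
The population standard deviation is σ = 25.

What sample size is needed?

z_0.025 = 1.960
n = (z×σ/E)² = (1.960×25/4.5)²
n = 118.5679
Round up: n = 119

Answer: n = 119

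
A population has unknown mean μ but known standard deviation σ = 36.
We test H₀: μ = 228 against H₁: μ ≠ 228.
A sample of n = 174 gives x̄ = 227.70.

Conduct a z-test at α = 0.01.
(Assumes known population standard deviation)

Standard error: SE = σ/√n = 36/√174 = 2.7292
z-statistic: z = (x̄ - μ₀)/SE = (227.70 - 228)/2.7292 = -0.1099
Critical value: ±2.576
p-value = 0.9125
Decision: fail to reject H₀

Answer: z = -0.1099, fail to reject H₀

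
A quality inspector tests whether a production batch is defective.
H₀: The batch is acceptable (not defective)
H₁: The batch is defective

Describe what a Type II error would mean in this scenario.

Type I error: rejecting H₀ when it is actually true (false positive).
Type II error: failing to reject H₀ when H₁ is actually true (false negative).

Answer: Shipping a defective batch to customers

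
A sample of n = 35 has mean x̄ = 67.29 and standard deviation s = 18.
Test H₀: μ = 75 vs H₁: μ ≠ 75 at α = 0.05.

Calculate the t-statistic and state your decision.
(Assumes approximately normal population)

Answer: t = -2.5340, reject H₀

Derivation:
df = n - 1 = 34
SE = s/√n = 18/√35 = 3.0426
t = (x̄ - μ₀)/SE = (67.29 - 75)/3.0426 = -2.5340
Critical value: t_{0.025,34} = ±2.032
p-value ≈ 0.0161
Decision: reject H₀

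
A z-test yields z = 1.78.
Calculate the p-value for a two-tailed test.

Answer: p-value ≈ 0.0751

Derivation:
For z = 1.78:
p = 2×P(Z > |1.78|) = 2×(1 - Φ(1.78)) = 0.0751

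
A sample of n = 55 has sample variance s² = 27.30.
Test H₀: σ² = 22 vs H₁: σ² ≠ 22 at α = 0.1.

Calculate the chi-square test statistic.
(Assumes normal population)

Answer: χ² = 67.0091, fail to reject H₀

Derivation:
df = n - 1 = 54
χ² = (n-1)s²/σ₀² = 54×27.30/22 = 67.0091
Critical values: χ²_{0.95,54} = 38.116, χ²_{0.05,54} = 72.153
Rejection region: χ² < 38.116 or χ² > 72.153
Decision: fail to reject H₀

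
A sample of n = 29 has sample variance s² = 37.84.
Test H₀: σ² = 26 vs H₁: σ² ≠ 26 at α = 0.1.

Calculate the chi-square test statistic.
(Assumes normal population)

Answer: χ² = 40.7508, fail to reject H₀

Derivation:
df = n - 1 = 28
χ² = (n-1)s²/σ₀² = 28×37.84/26 = 40.7508
Critical values: χ²_{0.95,28} = 16.928, χ²_{0.05,28} = 41.337
Rejection region: χ² < 16.928 or χ² > 41.337
Decision: fail to reject H₀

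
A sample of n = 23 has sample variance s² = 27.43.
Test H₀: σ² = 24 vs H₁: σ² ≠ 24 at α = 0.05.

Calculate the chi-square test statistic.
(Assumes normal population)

Answer: χ² = 25.1442, fail to reject H₀

Derivation:
df = n - 1 = 22
χ² = (n-1)s²/σ₀² = 22×27.43/24 = 25.1442
Critical values: χ²_{0.975,22} = 10.982, χ²_{0.025,22} = 36.781
Rejection region: χ² < 10.982 or χ² > 36.781
Decision: fail to reject H₀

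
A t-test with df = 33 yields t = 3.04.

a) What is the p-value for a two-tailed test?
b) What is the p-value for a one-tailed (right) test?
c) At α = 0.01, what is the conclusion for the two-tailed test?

Using t-distribution with df = 33:
a) Two-tailed: p = 2×P(T > 3.04) = 0.0046
b) One-tailed: p = P(T > 3.04) = 0.0023
c) 0.0046 < 0.01, reject H₀

Answer: a) 0.0046, b) 0.0023, c) reject H₀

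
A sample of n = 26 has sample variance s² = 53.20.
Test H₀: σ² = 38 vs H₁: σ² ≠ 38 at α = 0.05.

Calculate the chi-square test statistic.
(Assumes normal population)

df = n - 1 = 25
χ² = (n-1)s²/σ₀² = 25×53.20/38 = 35.0000
Critical values: χ²_{0.975,25} = 13.120, χ²_{0.025,25} = 40.646
Rejection region: χ² < 13.120 or χ² > 40.646
Decision: fail to reject H₀

Answer: χ² = 35.0000, fail to reject H₀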